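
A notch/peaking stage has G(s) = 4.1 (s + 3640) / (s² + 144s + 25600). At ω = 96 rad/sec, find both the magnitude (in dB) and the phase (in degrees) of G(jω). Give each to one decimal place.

|G| = -3.1 dB, ∠G = -38.6°

|j96 + 3640| = √(96² + 3640²) = 3641
|(j96)² + 144(j96) + 25600| = |16384 + j13824| = 2.144e+04
|G(j96)| = 4.1 × 3641 / 2.144e+04 = 0.69643
20 log₁₀(0.69643) = -3.14 dB
∠(j96 + 3640) = arctan(96/3640) = 1.51°
∠[(j96)² + 144(j96) + 25600] = ∠[16384 + j13824] = 40.16°
∠G(j96) = 1.51° − 40.16° = -38.65°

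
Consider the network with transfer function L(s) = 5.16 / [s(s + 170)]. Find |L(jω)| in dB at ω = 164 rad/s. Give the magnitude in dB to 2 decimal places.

-77.51 dB

|j164 + 170| = √(164² + 170²) = 236.2
|j164| = 164
|L(j164)| = 5.16 / (236.2 × 164) = 0.0001332
20 log₁₀(0.0001332) = -77.510 dB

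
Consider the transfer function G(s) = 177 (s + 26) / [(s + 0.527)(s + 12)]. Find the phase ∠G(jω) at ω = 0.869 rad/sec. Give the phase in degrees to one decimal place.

∠(j0.869 + 26) = arctan(0.869/26) = 1.91°
∠(j0.869 + 0.527) = arctan(0.869/0.527) = 58.77°
∠(j0.869 + 12) = arctan(0.869/12) = 4.14°
∠G(j0.869) = 1.91° − (58.77° + 4.14°) = -60.99°

-61.0°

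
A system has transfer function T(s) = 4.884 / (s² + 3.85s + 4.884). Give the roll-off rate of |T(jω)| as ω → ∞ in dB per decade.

-40 dB/decade

With 0 zeros and 2 poles, the high-frequency asymptotic slope is 20 × (0 − 2) = -40 dB/decade.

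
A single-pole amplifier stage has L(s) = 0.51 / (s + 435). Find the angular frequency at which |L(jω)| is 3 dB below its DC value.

435 rad/s

For a single-pole low-pass, the −3 dB point is at the pole: ω = 435 rad/s.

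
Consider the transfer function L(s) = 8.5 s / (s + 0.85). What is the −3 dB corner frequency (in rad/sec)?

For a single-pole high-pass, the −3 dB point is at the pole: ω = 0.85 rad/sec.

0.85 rad/sec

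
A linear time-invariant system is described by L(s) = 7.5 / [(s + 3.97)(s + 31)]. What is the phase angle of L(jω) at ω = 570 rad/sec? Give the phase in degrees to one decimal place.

-176.5°

∠(j570 + 3.97) = arctan(570/3.97) = 89.60°
∠(j570 + 31) = arctan(570/31) = 86.89°
∠L(j570) = − (89.60° + 86.89°) = -176.49°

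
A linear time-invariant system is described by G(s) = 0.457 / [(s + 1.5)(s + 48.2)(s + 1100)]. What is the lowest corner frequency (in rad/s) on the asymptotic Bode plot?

1.5 rad/s

Break frequencies occur at each pole and zero magnitude: 1.5 rad/s, 48.2 rad/s, 1100 rad/s.
The lowest is 1.5 rad/s.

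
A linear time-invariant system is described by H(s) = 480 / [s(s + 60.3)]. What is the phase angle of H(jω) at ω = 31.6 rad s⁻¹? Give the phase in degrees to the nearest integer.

∠(j31.6 + 60.3) = arctan(31.6/60.3) = 27.66°
∠(j31.6) = 90.00°
∠H(j31.6) = − (27.66° + 90.00°) = -117.66°

-118 deg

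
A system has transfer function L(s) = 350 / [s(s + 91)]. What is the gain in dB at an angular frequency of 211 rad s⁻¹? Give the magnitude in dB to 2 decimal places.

-42.83 dB

|j211 + 91| = √(211² + 91²) = 229.8
|j211| = 211
|L(j211)| = 350 / (229.8 × 211) = 0.0072187
20 log₁₀(0.0072187) = -42.831 dB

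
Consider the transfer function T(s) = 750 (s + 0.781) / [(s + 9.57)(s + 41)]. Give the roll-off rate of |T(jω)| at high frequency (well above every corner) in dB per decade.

-20 dB/decade

With 1 zero and 2 poles, the high-frequency asymptotic slope is 20 × (1 − 2) = -20 dB/decade.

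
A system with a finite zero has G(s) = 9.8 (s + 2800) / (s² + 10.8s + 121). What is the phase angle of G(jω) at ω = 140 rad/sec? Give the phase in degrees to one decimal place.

-172.7 deg

∠(j140 + 2800) = arctan(140/2800) = 2.86°
∠[(j140)² + 10.8(j140) + 121] = ∠[-19479 + j1512] = 175.56°
∠G(j140) = 2.86° − 175.56° = -172.70°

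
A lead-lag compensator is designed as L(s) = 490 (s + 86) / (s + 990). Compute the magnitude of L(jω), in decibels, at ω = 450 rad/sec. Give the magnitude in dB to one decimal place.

46.3 dB

|j450 + 86| = √(450² + 86²) = 458.1
|j450 + 990| = √(450² + 990²) = 1087
|L(j450)| = 490 × 458.1 / 1087 = 206.43
20 log₁₀(206.43) = 46.30 dB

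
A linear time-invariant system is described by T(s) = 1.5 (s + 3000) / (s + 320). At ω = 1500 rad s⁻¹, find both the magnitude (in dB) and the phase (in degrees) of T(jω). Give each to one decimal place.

|j1500 + 3000| = √(1500² + 3000²) = 3354
|j1500 + 320| = √(1500² + 320²) = 1534
|T(j1500)| = 1.5 × 3354 / 1534 = 3.2803
20 log₁₀(3.2803) = 10.32 dB
∠(j1500 + 3000) = arctan(1500/3000) = 26.57°
∠(j1500 + 320) = arctan(1500/320) = 77.96°
∠T(j1500) = 26.57° − 77.96° = -51.39°

|T| = 10.3 dB, ∠T = -51.4°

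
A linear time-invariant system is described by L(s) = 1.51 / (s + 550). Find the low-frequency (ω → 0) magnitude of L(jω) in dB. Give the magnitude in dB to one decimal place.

L(0) = 1.51 / 550 = 0.0027455
20 log₁₀(0.0027455) = -51.23 dB

-51.2 dB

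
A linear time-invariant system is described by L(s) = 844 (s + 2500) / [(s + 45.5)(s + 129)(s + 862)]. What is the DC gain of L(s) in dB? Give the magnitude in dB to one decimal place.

L(0) = 844 × 2500 / (45.5 × 129 × 862) = 0.41704
20 log₁₀(0.41704) = -7.60 dB

-7.6 dB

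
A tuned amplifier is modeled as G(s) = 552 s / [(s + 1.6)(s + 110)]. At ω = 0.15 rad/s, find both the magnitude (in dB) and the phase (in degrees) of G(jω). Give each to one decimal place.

|G| = -6.6 dB, ∠G = 84.6°

|j0.15| = 0.15
|j0.15 + 1.6| = √(0.15² + 1.6²) = 1.607
|j0.15 + 110| = √(0.15² + 110²) = 110
|G(j0.15)| = 552 × 0.15 / (1.607 × 110) = 0.4684
20 log₁₀(0.4684) = -6.59 dB
∠(j0.15) = 90.00°
∠(j0.15 + 1.6) = arctan(0.15/1.6) = 5.36°
∠(j0.15 + 110) = arctan(0.15/110) = 0.08°
∠G(j0.15) = 90.00° − (5.36° + 0.08°) = 84.57°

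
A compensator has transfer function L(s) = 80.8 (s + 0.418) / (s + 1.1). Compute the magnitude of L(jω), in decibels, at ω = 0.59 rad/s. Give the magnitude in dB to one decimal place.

|j0.59 + 0.418| = √(0.59² + 0.418²) = 0.7231
|j0.59 + 1.1| = √(0.59² + 1.1²) = 1.248
|L(j0.59)| = 80.8 × 0.7231 / 1.248 = 46.805
20 log₁₀(46.805) = 33.41 dB

33.4 dB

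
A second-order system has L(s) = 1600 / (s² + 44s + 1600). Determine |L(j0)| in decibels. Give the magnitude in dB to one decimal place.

0.0 dB

L(0) = 1600 / 1600 = 1
20 log₁₀(1) = 0.00 dB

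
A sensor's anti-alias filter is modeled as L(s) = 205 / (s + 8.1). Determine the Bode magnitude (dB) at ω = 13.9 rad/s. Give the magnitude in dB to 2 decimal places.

|j13.9 + 8.1| = √(13.9² + 8.1²) = 16.09
|L(j13.9)| = 205 / 16.09 = 12.743
20 log₁₀(12.743) = 22.105 dB

22.11 dB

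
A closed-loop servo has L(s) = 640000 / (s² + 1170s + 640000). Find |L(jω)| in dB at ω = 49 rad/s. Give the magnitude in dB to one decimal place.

-0.0 dB

|(j49)² + 1170(j49) + 640000| = |6.376e+05 + j57330| = 6.402e+05
|L(j49)| = 640000 / 6.402e+05 = 0.99973
20 log₁₀(0.99973) = -0.00 dB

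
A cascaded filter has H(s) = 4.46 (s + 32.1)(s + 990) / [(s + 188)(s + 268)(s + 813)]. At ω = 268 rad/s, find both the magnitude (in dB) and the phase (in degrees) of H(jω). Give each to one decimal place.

|H| = -38.7 dB, ∠H = -19.9°

|j268 + 32.1| = √(268² + 32.1²) = 269.9
|j268 + 990| = √(268² + 990²) = 1026
|j268 + 188| = √(268² + 188²) = 327.4
|j268 + 268| = √(268² + 268²) = 379
|j268 + 813| = √(268² + 813²) = 856
|H(j268)| = 4.46 × 269.9 × 1026 / (327.4 × 379 × 856) = 0.011625
20 log₁₀(0.011625) = -38.69 dB
∠(j268 + 32.1) = arctan(268/32.1) = 83.17°
∠(j268 + 990) = arctan(268/990) = 15.15°
∠(j268 + 188) = arctan(268/188) = 54.95°
∠(j268 + 268) = arctan(268/268) = 45.00°
∠(j268 + 813) = arctan(268/813) = 18.24°
∠H(j268) = 83.17° + 15.15° − (54.95° + 45.00° + 18.24°) = -19.88°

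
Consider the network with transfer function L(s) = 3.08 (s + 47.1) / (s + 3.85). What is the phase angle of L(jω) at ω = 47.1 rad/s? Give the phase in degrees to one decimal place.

∠(j47.1 + 47.1) = arctan(47.1/47.1) = 45.00°
∠(j47.1 + 3.85) = arctan(47.1/3.85) = 85.33°
∠L(j47.1) = 45.00° − 85.33° = -40.33°

-40.3°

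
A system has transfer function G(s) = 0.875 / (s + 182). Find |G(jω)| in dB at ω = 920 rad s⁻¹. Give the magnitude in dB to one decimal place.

-60.6 dB

|j920 + 182| = √(920² + 182²) = 937.8
|G(j920)| = 0.875 / 937.8 = 0.00093301
20 log₁₀(0.00093301) = -60.60 dB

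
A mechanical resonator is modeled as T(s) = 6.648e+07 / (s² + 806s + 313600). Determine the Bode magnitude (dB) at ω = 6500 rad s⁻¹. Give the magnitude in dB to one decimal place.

3.9 dB

|(j6500)² + 806(j6500) + 313600| = |-4.1936e+07 + j5.239e+06| = 4.226e+07
|T(j6500)| = 6.648e+07 / 4.226e+07 = 1.573
20 log₁₀(1.573) = 3.93 dB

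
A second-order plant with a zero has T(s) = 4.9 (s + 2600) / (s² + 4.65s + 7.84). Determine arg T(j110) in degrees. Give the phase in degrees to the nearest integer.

∠(j110 + 2600) = arctan(110/2600) = 2.42°
∠[(j110)² + 4.65(j110) + 7.84] = ∠[-12092 + j511.5] = 177.58°
∠T(j110) = 2.42° − 177.58° = -175.16°

-175°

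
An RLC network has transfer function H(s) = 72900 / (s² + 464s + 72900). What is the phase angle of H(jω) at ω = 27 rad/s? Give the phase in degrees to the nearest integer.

∠[(j27)² + 464(j27) + 72900] = ∠[72171 + j12528] = 9.85°
∠H(j27) = −9.85° = -9.85°

-10°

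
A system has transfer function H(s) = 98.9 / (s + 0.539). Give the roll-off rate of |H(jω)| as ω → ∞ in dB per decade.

With 0 zeros and 1 pole, the high-frequency asymptotic slope is 20 × (0 − 1) = -20 dB/decade.

-20 dB/decade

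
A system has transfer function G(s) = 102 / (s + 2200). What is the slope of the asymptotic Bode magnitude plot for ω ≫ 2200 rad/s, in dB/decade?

-20 dB/decade

With 0 zeros and 1 pole, the high-frequency asymptotic slope is 20 × (0 − 1) = -20 dB/decade.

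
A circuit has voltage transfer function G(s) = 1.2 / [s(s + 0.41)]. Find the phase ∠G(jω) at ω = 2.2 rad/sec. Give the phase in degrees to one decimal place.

-169.4°

∠(j2.2 + 0.41) = arctan(2.2/0.41) = 79.44°
∠(j2.2) = 90.00°
∠G(j2.2) = − (79.44° + 90.00°) = -169.44°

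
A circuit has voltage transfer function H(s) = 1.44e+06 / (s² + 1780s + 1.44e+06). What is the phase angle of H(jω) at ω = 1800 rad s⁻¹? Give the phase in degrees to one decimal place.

-119.3°

∠[(j1800)² + 1780(j1800) + 1.44e+06] = ∠[-1.8e+06 + j3.204e+06] = 119.33°
∠H(j1800) = −119.33° = -119.33°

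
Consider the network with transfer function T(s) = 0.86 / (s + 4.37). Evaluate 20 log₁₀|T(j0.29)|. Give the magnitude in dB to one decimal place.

-14.1 dB

|j0.29 + 4.37| = √(0.29² + 4.37²) = 4.38
|T(j0.29)| = 0.86 / 4.38 = 0.19636
20 log₁₀(0.19636) = -14.14 dB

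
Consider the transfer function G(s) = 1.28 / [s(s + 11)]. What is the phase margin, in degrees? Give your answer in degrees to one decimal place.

89.4 deg

Gain crossover: |G(jω)| = 1 at ω ≈ 0.116 rad/s.
∠G(j0.116) = −90° − arctan(0.116/11) ≈ -90.61°
PM = 180° + (-90.61°) = 89.39°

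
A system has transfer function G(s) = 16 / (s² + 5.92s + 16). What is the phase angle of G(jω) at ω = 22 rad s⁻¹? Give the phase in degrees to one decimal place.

∠[(j22)² + 5.92(j22) + 16] = ∠[-468 + j130.24] = 164.45°
∠G(j22) = −164.45° = -164.45°

-164.4°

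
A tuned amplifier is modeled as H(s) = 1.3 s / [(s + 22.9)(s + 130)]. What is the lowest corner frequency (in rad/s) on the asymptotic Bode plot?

22.9 rad/s

Break frequencies occur at each pole and zero magnitude: 22.9 rad/s, 130 rad/s.
The lowest is 22.9 rad/s.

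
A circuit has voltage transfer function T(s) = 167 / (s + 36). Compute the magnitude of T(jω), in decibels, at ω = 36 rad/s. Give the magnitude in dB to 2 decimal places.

10.32 dB

|j36 + 36| = √(36² + 36²) = 50.91
|T(j36)| = 167 / 50.91 = 3.2802
20 log₁₀(3.2802) = 10.318 dB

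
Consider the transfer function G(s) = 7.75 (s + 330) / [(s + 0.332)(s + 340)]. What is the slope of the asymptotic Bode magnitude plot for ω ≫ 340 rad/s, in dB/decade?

-20 dB/decade

With 1 zero and 2 poles, the high-frequency asymptotic slope is 20 × (1 − 2) = -20 dB/decade.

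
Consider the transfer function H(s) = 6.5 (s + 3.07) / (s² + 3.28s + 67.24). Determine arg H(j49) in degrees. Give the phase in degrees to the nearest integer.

-90°

∠(j49 + 3.07) = arctan(49/3.07) = 86.41°
∠[(j49)² + 3.28(j49) + 67.24] = ∠[-2333.8 + j160.72] = 176.06°
∠H(j49) = 86.41° − 176.06° = -89.65°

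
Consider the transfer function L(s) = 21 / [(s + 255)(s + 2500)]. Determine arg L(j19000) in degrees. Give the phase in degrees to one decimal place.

-171.7 deg

∠(j19000 + 255) = arctan(19000/255) = 89.23°
∠(j19000 + 2500) = arctan(19000/2500) = 82.50°
∠L(j19000) = − (89.23° + 82.50°) = -171.74°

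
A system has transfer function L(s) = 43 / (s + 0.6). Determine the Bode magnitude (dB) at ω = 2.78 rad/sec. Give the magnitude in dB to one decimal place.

|j2.78 + 0.6| = √(2.78² + 0.6²) = 2.844
|L(j2.78)| = 43 / 2.844 = 15.119
20 log₁₀(15.119) = 23.59 dB

23.6 dB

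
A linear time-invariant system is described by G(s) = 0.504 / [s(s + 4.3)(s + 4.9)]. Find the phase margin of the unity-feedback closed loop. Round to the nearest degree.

89°

Gain crossover: |G(jω)| = 1 at ω ≈ 0.0239 rad s⁻¹.
∠G(j0.0239) = −90° − arctan(0.0239/4.3) − arctan(0.0239/4.9) ≈ -90.60°
PM = 180° + (-90.60°) = 89.40°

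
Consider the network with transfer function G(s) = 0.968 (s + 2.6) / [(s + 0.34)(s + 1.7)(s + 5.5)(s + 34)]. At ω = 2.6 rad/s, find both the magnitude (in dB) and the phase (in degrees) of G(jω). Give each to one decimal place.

|j2.6 + 2.6| = √(2.6² + 2.6²) = 3.677
|j2.6 + 0.34| = √(2.6² + 0.34²) = 2.622
|j2.6 + 1.7| = √(2.6² + 1.7²) = 3.106
|j2.6 + 5.5| = √(2.6² + 5.5²) = 6.084
|j2.6 + 34| = √(2.6² + 34²) = 34.1
|G(j2.6)| = 0.968 × 3.677 / (2.622 × 3.106 × 6.084 × 34.1) = 0.0021064
20 log₁₀(0.0021064) = -53.53 dB
∠(j2.6 + 2.6) = arctan(2.6/2.6) = 45.00°
∠(j2.6 + 0.34) = arctan(2.6/0.34) = 82.55°
∠(j2.6 + 1.7) = arctan(2.6/1.7) = 56.82°
∠(j2.6 + 5.5) = arctan(2.6/5.5) = 25.30°
∠(j2.6 + 34) = arctan(2.6/34) = 4.37°
∠G(j2.6) = 45.00° − (82.55° + 56.82° + 25.30° + 4.37°) = -124.05°

|G| = -53.5 dB, ∠G = -124.0°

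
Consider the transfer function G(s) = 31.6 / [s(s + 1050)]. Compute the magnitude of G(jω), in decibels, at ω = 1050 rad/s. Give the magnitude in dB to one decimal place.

-93.9 dB

|j1050 + 1050| = √(1050² + 1050²) = 1485
|j1050| = 1050
|G(j1050)| = 31.6 / (1485 × 1050) = 2.0267e-05
20 log₁₀(2.0267e-05) = -93.86 dB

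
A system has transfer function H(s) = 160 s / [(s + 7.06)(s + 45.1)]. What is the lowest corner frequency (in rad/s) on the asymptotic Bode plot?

7.06 rad/s

Break frequencies occur at each pole and zero magnitude: 7.06 rad/s, 45.1 rad/s.
The lowest is 7.06 rad/s.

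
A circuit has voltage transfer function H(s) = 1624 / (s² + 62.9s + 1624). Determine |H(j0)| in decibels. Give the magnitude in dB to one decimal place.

0.0 dB

H(0) = 1624 / 1624 = 1
20 log₁₀(1) = 0.00 dB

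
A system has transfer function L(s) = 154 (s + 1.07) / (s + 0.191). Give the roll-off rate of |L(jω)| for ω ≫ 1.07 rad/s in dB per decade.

0 dB/decade

With 1 zero and 1 pole, the high-frequency asymptotic slope is 20 × (1 − 1) = 0 dB/decade.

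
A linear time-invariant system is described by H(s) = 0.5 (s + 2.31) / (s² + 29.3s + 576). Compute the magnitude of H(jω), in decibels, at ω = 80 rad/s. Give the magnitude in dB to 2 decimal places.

-43.91 dB

|j80 + 2.31| = √(80² + 2.31²) = 80.03
|(j80)² + 29.3(j80) + 576| = |-5824 + j2344| = 6278
|H(j80)| = 0.5 × 80.03 / 6278 = 0.0063741
20 log₁₀(0.0063741) = -43.912 dB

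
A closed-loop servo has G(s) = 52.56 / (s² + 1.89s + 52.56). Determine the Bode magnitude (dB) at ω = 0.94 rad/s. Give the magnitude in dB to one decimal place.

|(j0.94)² + 1.89(j0.94) + 52.56| = |51.676 + j1.7766| = 51.71
|G(j0.94)| = 52.56 / 51.71 = 1.0165
20 log₁₀(1.0165) = 0.14 dB

0.1 dB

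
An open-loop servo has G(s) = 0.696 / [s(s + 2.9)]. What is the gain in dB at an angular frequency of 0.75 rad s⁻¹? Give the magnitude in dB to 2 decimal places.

-10.18 dB

|j0.75 + 2.9| = √(0.75² + 2.9²) = 2.995
|j0.75| = 0.75
|G(j0.75)| = 0.696 / (2.995 × 0.75) = 0.30981
20 log₁₀(0.30981) = -10.178 dB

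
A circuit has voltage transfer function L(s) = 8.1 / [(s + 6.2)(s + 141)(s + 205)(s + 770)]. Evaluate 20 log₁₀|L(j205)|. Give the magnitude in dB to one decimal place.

|j205 + 6.2| = √(205² + 6.2²) = 205.1
|j205 + 141| = √(205² + 141²) = 248.8
|j205 + 205| = √(205² + 205²) = 289.9
|j205 + 770| = √(205² + 770²) = 796.8
|L(j205)| = 8.1 / (205.1 × 248.8 × 289.9 × 796.8) = 6.8713e-10
20 log₁₀(6.8713e-10) = -183.26 dB

-183.3 dB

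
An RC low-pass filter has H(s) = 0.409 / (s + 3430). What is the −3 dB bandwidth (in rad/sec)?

For a single-pole low-pass, the −3 dB point is at the pole: ω = 3430 rad/sec.

3430 rad/sec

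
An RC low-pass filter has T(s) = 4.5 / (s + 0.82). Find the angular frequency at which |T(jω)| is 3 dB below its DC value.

0.82 rad s⁻¹

For a single-pole low-pass, the −3 dB point is at the pole: ω = 0.82 rad s⁻¹.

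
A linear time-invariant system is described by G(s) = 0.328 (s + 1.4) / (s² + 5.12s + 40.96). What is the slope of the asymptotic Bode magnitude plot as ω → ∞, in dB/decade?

-20 dB/decade

With 1 zero and 2 poles, the high-frequency asymptotic slope is 20 × (1 − 2) = -20 dB/decade.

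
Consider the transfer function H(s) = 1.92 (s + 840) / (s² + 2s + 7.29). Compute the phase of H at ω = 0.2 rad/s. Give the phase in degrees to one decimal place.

∠(j0.2 + 840) = arctan(0.2/840) = 0.01°
∠[(j0.2)² + 2(j0.2) + 7.29] = ∠[7.25 + j0.4] = 3.16°
∠H(j0.2) = 0.01° − 3.16° = -3.14°

-3.1°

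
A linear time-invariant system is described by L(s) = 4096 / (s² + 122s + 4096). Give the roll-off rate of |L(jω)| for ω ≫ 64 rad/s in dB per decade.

-40 dB/decade

With 0 zeros and 2 poles, the high-frequency asymptotic slope is 20 × (0 − 2) = -40 dB/decade.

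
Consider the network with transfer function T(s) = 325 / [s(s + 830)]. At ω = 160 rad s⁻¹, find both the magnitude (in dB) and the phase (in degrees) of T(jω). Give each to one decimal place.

|T| = -52.4 dB, ∠T = -100.9°

|j160 + 830| = √(160² + 830²) = 845.3
|j160| = 160
|T(j160)| = 325 / (845.3 × 160) = 0.002403
20 log₁₀(0.002403) = -52.38 dB
∠(j160 + 830) = arctan(160/830) = 10.91°
∠(j160) = 90.00°
∠T(j160) = − (10.91° + 90.00°) = -100.91°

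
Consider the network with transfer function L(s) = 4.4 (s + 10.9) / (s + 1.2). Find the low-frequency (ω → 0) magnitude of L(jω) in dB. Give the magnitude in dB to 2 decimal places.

32.03 dB

L(0) = 4.4 × 10.9 / 1.2 = 39.967
20 log₁₀(39.967) = 32.034 dB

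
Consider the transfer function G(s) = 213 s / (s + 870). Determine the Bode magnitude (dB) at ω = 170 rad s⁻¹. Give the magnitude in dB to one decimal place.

|j170| = 170
|j170 + 870| = √(170² + 870²) = 886.5
|G(j170)| = 213 × 170 / 886.5 = 40.848
20 log₁₀(40.848) = 32.22 dB

32.2 dB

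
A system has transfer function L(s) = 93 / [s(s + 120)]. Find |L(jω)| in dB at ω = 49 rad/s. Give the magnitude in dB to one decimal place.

|j49 + 120| = √(49² + 120²) = 129.6
|j49| = 49
|L(j49)| = 93 / (129.6 × 49) = 0.014643
20 log₁₀(0.014643) = -36.69 dB

-36.7 dB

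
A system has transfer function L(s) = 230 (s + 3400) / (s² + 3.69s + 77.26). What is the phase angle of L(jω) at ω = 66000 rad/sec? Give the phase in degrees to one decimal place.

-92.9°

∠(j66000 + 3400) = arctan(66000/3400) = 87.05°
∠[(j66000)² + 3.69(j66000) + 77.26] = ∠[-4.356e+09 + j2.4354e+05] = 180.00°
∠L(j66000) = 87.05° − 180.00° = -92.95°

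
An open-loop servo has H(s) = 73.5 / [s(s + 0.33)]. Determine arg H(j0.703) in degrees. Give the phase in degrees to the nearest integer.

-155 deg

∠(j0.703 + 0.33) = arctan(0.703/0.33) = 64.85°
∠(j0.703) = 90.00°
∠H(j0.703) = − (64.85° + 90.00°) = -154.85°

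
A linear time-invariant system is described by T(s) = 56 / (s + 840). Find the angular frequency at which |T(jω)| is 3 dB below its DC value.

840 rad/sec

For a single-pole low-pass, the −3 dB point is at the pole: ω = 840 rad/sec.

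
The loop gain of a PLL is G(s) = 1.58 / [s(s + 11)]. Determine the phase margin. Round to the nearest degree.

Gain crossover: |G(jω)| = 1 at ω ≈ 0.144 rad s⁻¹.
∠G(j0.144) = −90° − arctan(0.144/11) ≈ -90.75°
PM = 180° + (-90.75°) = 89.25°

89°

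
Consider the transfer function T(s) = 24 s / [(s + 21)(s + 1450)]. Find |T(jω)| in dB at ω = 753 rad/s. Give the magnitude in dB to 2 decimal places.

|j753| = 753
|j753 + 21| = √(753² + 21²) = 753.3
|j753 + 1450| = √(753² + 1450²) = 1634
|T(j753)| = 24 × 753 / (753.3 × 1634) = 0.014683
20 log₁₀(0.014683) = -36.663 dB

-36.66 dB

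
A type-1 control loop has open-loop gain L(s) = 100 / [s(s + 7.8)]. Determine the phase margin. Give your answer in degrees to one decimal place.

Gain crossover: |L(jω)| = 1 at ω ≈ 8.61 rad/s.
∠L(j8.61) = −90° − arctan(8.61/7.8) ≈ -137.82°
PM = 180° + (-137.82°) = 42.18°

42.2°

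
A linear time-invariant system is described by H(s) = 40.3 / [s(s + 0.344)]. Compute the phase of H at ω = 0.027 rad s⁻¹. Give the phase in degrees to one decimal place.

∠(j0.027 + 0.344) = arctan(0.027/0.344) = 4.49°
∠(j0.027) = 90.00°
∠H(j0.027) = − (4.49° + 90.00°) = -94.49°

-94.5°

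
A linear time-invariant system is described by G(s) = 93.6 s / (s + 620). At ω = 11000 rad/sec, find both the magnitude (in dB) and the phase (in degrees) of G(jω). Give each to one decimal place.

|G| = 39.4 dB, ∠G = 3.2 deg

|j11000| = 1.1e+04
|j11000 + 620| = √(11000² + 620²) = 1.102e+04
|G(j11000)| = 93.6 × 1.1e+04 / 1.102e+04 = 93.452
20 log₁₀(93.452) = 39.41 dB
∠(j11000) = 90.00°
∠(j11000 + 620) = arctan(11000/620) = 86.77°
∠G(j11000) = 90.00° − 86.77° = 3.23°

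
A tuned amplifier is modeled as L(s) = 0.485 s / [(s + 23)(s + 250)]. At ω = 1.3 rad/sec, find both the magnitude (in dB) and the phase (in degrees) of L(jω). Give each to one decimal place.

|L| = -79.2 dB, ∠L = 86.5 deg

|j1.3| = 1.3
|j1.3 + 23| = √(1.3² + 23²) = 23.04
|j1.3 + 250| = √(1.3² + 250²) = 250
|L(j1.3)| = 0.485 × 1.3 / (23.04 × 250) = 0.00010948
20 log₁₀(0.00010948) = -79.21 dB
∠(j1.3) = 90.00°
∠(j1.3 + 23) = arctan(1.3/23) = 3.24°
∠(j1.3 + 250) = arctan(1.3/250) = 0.30°
∠L(j1.3) = 90.00° − (3.24° + 0.30°) = 86.47°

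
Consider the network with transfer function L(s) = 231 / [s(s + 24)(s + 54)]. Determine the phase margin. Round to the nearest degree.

Gain crossover: |L(jω)| = 1 at ω ≈ 0.178 rad/s.
∠L(j0.178) = −90° − arctan(0.178/24) − arctan(0.178/54) ≈ -90.61°
PM = 180° + (-90.61°) = 89.39°

89°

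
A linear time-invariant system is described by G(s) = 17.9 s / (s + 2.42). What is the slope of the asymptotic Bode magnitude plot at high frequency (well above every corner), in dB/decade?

0 dB/decade

With 1 zero and 1 pole, the high-frequency asymptotic slope is 20 × (1 − 1) = 0 dB/decade.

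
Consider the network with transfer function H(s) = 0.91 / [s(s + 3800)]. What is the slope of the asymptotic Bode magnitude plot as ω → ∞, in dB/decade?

With 0 zeros and 2 poles, the high-frequency asymptotic slope is 20 × (0 − 2) = -40 dB/decade.

-40 dB/decade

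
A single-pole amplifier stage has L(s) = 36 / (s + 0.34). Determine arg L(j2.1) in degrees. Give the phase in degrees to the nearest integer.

-81°

∠(j2.1 + 0.34) = arctan(2.1/0.34) = 80.80°
∠L(j2.1) = −80.80° = -80.80°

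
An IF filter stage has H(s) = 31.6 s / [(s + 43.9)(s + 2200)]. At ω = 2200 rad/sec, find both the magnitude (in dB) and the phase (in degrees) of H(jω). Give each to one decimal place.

|H| = -39.9 dB, ∠H = -43.9°

|j2200| = 2200
|j2200 + 43.9| = √(2200² + 43.9²) = 2200
|j2200 + 2200| = √(2200² + 2200²) = 3111
|H(j2200)| = 31.6 × 2200 / (2200 × 3111) = 0.010155
20 log₁₀(0.010155) = -39.87 dB
∠(j2200) = 90.00°
∠(j2200 + 43.9) = arctan(2200/43.9) = 88.86°
∠(j2200 + 2200) = arctan(2200/2200) = 45.00°
∠H(j2200) = 90.00° − (88.86° + 45.00°) = -43.86°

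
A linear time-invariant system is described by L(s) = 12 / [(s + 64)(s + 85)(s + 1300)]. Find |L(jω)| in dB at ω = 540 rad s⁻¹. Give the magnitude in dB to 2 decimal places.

-150.85 dB

|j540 + 64| = √(540² + 64²) = 543.8
|j540 + 85| = √(540² + 85²) = 546.6
|j540 + 1300| = √(540² + 1300²) = 1408
|L(j540)| = 12 / (543.8 × 546.6 × 1408) = 2.8678e-08
20 log₁₀(2.8678e-08) = -150.849 dB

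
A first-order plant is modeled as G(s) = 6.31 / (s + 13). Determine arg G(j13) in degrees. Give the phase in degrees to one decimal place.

∠(j13 + 13) = arctan(13/13) = 45.00°
∠G(j13) = −45.00° = -45.00°

-45.0°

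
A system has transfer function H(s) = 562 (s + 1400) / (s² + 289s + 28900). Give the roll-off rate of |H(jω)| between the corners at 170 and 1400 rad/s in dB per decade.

-40 dB/decade

In this band the factors already past their corner are: complex pole pair at ωₙ ≈ 170; net slope = -40 dB/decade.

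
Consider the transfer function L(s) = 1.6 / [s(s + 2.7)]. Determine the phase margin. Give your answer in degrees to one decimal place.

77.9°

Gain crossover: |L(jω)| = 1 at ω ≈ 0.579 rad/sec.
∠L(j0.579) = −90° − arctan(0.579/2.7) ≈ -102.11°
PM = 180° + (-102.11°) = 77.89°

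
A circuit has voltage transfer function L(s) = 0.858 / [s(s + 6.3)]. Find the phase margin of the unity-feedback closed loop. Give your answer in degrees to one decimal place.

88.8°

Gain crossover: |L(jω)| = 1 at ω ≈ 0.136 rad/s.
∠L(j0.136) = −90° − arctan(0.136/6.3) ≈ -91.24°
PM = 180° + (-91.24°) = 88.76°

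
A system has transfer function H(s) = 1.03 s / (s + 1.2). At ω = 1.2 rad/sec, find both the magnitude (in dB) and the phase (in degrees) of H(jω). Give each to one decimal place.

|j1.2| = 1.2
|j1.2 + 1.2| = √(1.2² + 1.2²) = 1.697
|H(j1.2)| = 1.03 × 1.2 / 1.697 = 0.72832
20 log₁₀(0.72832) = -2.75 dB
∠(j1.2) = 90.00°
∠(j1.2 + 1.2) = arctan(1.2/1.2) = 45.00°
∠H(j1.2) = 90.00° − 45.00° = 45.00°

|H| = -2.8 dB, ∠H = 45.0°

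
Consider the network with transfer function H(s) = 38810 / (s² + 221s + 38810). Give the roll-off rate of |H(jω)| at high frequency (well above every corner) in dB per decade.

-40 dB/decade

With 0 zeros and 2 poles, the high-frequency asymptotic slope is 20 × (0 − 2) = -40 dB/decade.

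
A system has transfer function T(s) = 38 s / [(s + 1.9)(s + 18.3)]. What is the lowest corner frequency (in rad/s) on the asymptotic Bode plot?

1.9 rad/s

Break frequencies occur at each pole and zero magnitude: 1.9 rad/s, 18.3 rad/s.
The lowest is 1.9 rad/s.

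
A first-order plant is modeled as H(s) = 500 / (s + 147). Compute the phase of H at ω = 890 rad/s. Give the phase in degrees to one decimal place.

∠(j890 + 147) = arctan(890/147) = 80.62°
∠H(j890) = −80.62° = -80.62°

-80.6°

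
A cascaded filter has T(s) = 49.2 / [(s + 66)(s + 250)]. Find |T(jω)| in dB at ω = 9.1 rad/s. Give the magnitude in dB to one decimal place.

|j9.1 + 66| = √(9.1² + 66²) = 66.62
|j9.1 + 250| = √(9.1² + 250²) = 250.2
|T(j9.1)| = 49.2 / (66.62 × 250.2) = 0.0029519
20 log₁₀(0.0029519) = -50.60 dB

-50.6 dB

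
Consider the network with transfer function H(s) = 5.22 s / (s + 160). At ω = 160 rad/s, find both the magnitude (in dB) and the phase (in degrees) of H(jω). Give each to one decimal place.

|H| = 11.3 dB, ∠H = 45.0 deg

|j160| = 160
|j160 + 160| = √(160² + 160²) = 226.3
|H(j160)| = 5.22 × 160 / 226.3 = 3.6911
20 log₁₀(3.6911) = 11.34 dB
∠(j160) = 90.00°
∠(j160 + 160) = arctan(160/160) = 45.00°
∠H(j160) = 90.00° − 45.00° = 45.00°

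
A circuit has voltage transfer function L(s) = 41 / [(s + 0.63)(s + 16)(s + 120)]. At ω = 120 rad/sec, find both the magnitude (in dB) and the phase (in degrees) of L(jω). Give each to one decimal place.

|L| = -95.6 dB, ∠L = -217.1°

|j120 + 0.63| = √(120² + 0.63²) = 120
|j120 + 16| = √(120² + 16²) = 121.1
|j120 + 120| = √(120² + 120²) = 169.7
|L(j120)| = 41 / (120 × 121.1 × 169.7) = 1.663e-05
20 log₁₀(1.663e-05) = -95.58 dB
∠(j120 + 0.63) = arctan(120/0.63) = 89.70°
∠(j120 + 16) = arctan(120/16) = 82.41°
∠(j120 + 120) = arctan(120/120) = 45.00°
∠L(j120) = − (89.70° + 82.41° + 45.00°) = -217.10°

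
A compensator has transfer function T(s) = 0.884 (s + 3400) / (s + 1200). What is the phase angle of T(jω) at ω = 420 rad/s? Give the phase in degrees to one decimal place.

∠(j420 + 3400) = arctan(420/3400) = 7.04°
∠(j420 + 1200) = arctan(420/1200) = 19.29°
∠T(j420) = 7.04° − 19.29° = -12.25°

-12.2°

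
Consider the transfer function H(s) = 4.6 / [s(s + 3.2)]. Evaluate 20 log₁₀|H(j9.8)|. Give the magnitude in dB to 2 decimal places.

|j9.8 + 3.2| = √(9.8² + 3.2²) = 10.31
|j9.8| = 9.8
|H(j9.8)| = 4.6 / (10.31 × 9.8) = 0.045531
20 log₁₀(0.045531) = -26.834 dB

-26.83 dB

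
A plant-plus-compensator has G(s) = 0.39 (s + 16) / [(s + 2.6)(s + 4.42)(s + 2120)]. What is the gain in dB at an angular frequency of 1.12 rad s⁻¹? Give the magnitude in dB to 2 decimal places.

-72.82 dB

|j1.12 + 16| = √(1.12² + 16²) = 16.04
|j1.12 + 2.6| = √(1.12² + 2.6²) = 2.831
|j1.12 + 4.42| = √(1.12² + 4.42²) = 4.56
|j1.12 + 2120| = √(1.12² + 2120²) = 2120
|G(j1.12)| = 0.39 × 16.04 / (2.831 × 4.56 × 2120) = 0.00022858
20 log₁₀(0.00022858) = -72.819 dB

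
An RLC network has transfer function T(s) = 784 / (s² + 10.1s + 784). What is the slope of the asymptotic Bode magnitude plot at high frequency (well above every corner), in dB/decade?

With 0 zeros and 2 poles, the high-frequency asymptotic slope is 20 × (0 − 2) = -40 dB/decade.

-40 dB/decade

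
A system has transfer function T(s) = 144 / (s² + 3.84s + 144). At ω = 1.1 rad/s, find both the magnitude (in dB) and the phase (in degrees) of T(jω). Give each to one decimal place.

|T| = 0.1 dB, ∠T = -1.7 deg

|(j1.1)² + 3.84(j1.1) + 144| = |142.79 + j4.224| = 142.9
|T(j1.1)| = 144 / 142.9 = 1.008
20 log₁₀(1.008) = 0.07 dB
∠[(j1.1)² + 3.84(j1.1) + 144] = ∠[142.79 + j4.224] = 1.69°
∠T(j1.1) = −1.69° = -1.69°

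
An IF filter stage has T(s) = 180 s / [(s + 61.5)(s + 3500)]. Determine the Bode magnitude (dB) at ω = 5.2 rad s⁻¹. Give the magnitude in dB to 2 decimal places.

|j5.2| = 5.2
|j5.2 + 61.5| = √(5.2² + 61.5²) = 61.72
|j5.2 + 3500| = √(5.2² + 3500²) = 3500
|T(j5.2)| = 180 × 5.2 / (61.72 × 3500) = 0.004333
20 log₁₀(0.004333) = -47.264 dB

-47.26 dB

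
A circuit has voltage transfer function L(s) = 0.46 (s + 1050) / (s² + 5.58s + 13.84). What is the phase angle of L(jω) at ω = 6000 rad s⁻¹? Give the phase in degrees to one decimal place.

∠(j6000 + 1050) = arctan(6000/1050) = 80.07°
∠[(j6000)² + 5.58(j6000) + 13.84] = ∠[-3.6e+07 + j33480] = 179.95°
∠L(j6000) = 80.07° − 179.95° = -99.87°

-99.9°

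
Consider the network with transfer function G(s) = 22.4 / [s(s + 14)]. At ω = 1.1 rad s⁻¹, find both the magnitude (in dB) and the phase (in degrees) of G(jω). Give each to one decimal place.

|G| = 3.2 dB, ∠G = -94.5°

|j1.1 + 14| = √(1.1² + 14²) = 14.04
|j1.1| = 1.1
|G(j1.1)| = 22.4 / (14.04 × 1.1) = 1.4501
20 log₁₀(1.4501) = 3.23 dB
∠(j1.1 + 14) = arctan(1.1/14) = 4.49°
∠(j1.1) = 90.00°
∠G(j1.1) = − (4.49° + 90.00°) = -94.49°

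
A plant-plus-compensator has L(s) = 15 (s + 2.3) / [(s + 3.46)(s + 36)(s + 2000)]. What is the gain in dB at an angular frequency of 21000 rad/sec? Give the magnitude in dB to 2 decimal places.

|j21000 + 2.3| = √(21000² + 2.3²) = 2.1e+04
|j21000 + 3.46| = √(21000² + 3.46²) = 2.1e+04
|j21000 + 36| = √(21000² + 36²) = 2.1e+04
|j21000 + 2000| = √(21000² + 2000²) = 2.11e+04
|L(j21000)| = 15 × 2.1e+04 / (2.1e+04 × 2.1e+04 × 2.11e+04) = 3.386e-08
20 log₁₀(3.386e-08) = -149.406 dB

-149.41 dB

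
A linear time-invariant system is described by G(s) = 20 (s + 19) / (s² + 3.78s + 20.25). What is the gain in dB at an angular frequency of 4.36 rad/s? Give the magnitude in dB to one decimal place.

|j4.36 + 19| = √(4.36² + 19²) = 19.49
|(j4.36)² + 3.78(j4.36) + 20.25| = |1.2404 + j16.481| = 16.53
|G(j4.36)| = 20 × 19.49 / 16.53 = 23.59
20 log₁₀(23.59) = 27.45 dB

27.5 dB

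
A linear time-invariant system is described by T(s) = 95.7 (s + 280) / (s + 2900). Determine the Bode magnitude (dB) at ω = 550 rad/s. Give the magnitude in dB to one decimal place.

26.0 dB

|j550 + 280| = √(550² + 280²) = 617.2
|j550 + 2900| = √(550² + 2900²) = 2952
|T(j550)| = 95.7 × 617.2 / 2952 = 20.01
20 log₁₀(20.01) = 26.02 dB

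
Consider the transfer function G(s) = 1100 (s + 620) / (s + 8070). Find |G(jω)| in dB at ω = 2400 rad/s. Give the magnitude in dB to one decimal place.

50.2 dB

|j2400 + 620| = √(2400² + 620²) = 2479
|j2400 + 8070| = √(2400² + 8070²) = 8419
|G(j2400)| = 1100 × 2479 / 8419 = 323.86
20 log₁₀(323.86) = 50.21 dB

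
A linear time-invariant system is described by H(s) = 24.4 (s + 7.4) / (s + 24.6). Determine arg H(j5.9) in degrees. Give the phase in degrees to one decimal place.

∠(j5.9 + 7.4) = arctan(5.9/7.4) = 38.57°
∠(j5.9 + 24.6) = arctan(5.9/24.6) = 13.49°
∠H(j5.9) = 38.57° − 13.49° = 25.08°

25.1°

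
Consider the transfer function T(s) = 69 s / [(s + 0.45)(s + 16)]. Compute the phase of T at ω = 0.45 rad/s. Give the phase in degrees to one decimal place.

∠(j0.45) = 90.00°
∠(j0.45 + 0.45) = arctan(0.45/0.45) = 45.00°
∠(j0.45 + 16) = arctan(0.45/16) = 1.61°
∠T(j0.45) = 90.00° − (45.00° + 1.61°) = 43.39°

43.4°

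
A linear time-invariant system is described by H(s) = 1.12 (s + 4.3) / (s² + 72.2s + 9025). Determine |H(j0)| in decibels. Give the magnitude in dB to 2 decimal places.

-65.46 dB

H(0) = 1.12 × 4.3 / 9025 = 0.00053363
20 log₁₀(0.00053363) = -65.455 dB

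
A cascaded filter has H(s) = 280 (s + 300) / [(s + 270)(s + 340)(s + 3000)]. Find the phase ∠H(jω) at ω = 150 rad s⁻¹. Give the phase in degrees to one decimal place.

-29.2°

∠(j150 + 300) = arctan(150/300) = 26.57°
∠(j150 + 270) = arctan(150/270) = 29.05°
∠(j150 + 340) = arctan(150/340) = 23.81°
∠(j150 + 3000) = arctan(150/3000) = 2.86°
∠H(j150) = 26.57° − (29.05° + 23.81° + 2.86°) = -29.16°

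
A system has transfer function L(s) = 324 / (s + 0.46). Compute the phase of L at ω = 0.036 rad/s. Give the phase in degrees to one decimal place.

-4.5°

∠(j0.036 + 0.46) = arctan(0.036/0.46) = 4.47°
∠L(j0.036) = −4.47° = -4.47°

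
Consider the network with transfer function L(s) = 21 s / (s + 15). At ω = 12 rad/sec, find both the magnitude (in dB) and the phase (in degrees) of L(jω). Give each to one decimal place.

|L| = 22.4 dB, ∠L = 51.3 deg

|j12| = 12
|j12 + 15| = √(12² + 15²) = 19.21
|L(j12)| = 21 × 12 / 19.21 = 13.119
20 log₁₀(13.119) = 22.36 dB
∠(j12) = 90.00°
∠(j12 + 15) = arctan(12/15) = 38.66°
∠L(j12) = 90.00° − 38.66° = 51.34°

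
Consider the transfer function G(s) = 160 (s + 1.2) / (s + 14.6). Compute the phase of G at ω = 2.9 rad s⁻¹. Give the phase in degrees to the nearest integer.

∠(j2.9 + 1.2) = arctan(2.9/1.2) = 67.52°
∠(j2.9 + 14.6) = arctan(2.9/14.6) = 11.23°
∠G(j2.9) = 67.52° − 11.23° = 56.29°

56°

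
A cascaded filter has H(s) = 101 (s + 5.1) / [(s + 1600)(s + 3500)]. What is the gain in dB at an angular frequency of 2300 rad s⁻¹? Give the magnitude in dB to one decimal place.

|j2300 + 5.1| = √(2300² + 5.1²) = 2300
|j2300 + 1600| = √(2300² + 1600²) = 2802
|j2300 + 3500| = √(2300² + 3500²) = 4188
|H(j2300)| = 101 × 2300 / (2802 × 4188) = 0.019797
20 log₁₀(0.019797) = -34.07 dB

-34.1 dB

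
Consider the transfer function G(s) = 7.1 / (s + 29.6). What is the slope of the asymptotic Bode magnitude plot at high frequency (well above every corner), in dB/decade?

With 0 zeros and 1 pole, the high-frequency asymptotic slope is 20 × (0 − 1) = -20 dB/decade.

-20 dB/decade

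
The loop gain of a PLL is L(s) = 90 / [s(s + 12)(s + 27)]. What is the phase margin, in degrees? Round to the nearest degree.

Gain crossover: |L(jω)| = 1 at ω ≈ 0.278 rad s⁻¹.
∠L(j0.278) = −90° − arctan(0.278/12) − arctan(0.278/27) ≈ -91.91°
PM = 180° + (-91.91°) = 88.09°

88°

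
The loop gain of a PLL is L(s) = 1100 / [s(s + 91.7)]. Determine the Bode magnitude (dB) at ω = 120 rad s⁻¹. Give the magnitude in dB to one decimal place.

-24.3 dB

|j120 + 91.7| = √(120² + 91.7²) = 151
|j120| = 120
|L(j120)| = 1100 / (151 × 120) = 0.060696
20 log₁₀(0.060696) = -24.34 dB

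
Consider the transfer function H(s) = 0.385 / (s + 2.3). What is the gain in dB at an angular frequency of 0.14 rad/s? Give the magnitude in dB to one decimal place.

-15.5 dB

|j0.14 + 2.3| = √(0.14² + 2.3²) = 2.304
|H(j0.14)| = 0.385 / 2.304 = 0.16708
20 log₁₀(0.16708) = -15.54 dB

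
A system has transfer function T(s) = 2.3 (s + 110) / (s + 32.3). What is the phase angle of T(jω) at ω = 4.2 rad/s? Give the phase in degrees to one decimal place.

-5.2°

∠(j4.2 + 110) = arctan(4.2/110) = 2.19°
∠(j4.2 + 32.3) = arctan(4.2/32.3) = 7.41°
∠T(j4.2) = 2.19° − 7.41° = -5.22°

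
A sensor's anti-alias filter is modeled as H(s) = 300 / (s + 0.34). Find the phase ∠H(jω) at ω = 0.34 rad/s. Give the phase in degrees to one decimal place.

-45.0°

∠(j0.34 + 0.34) = arctan(0.34/0.34) = 45.00°
∠H(j0.34) = −45.00° = -45.00°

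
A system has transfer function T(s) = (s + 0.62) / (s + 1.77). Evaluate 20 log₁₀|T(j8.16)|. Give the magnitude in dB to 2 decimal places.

|j8.16 + 0.62| = √(8.16² + 0.62²) = 8.184
|j8.16 + 1.77| = √(8.16² + 1.77²) = 8.35
|T(j8.16)| = 1 × 8.184 / 8.35 = 0.98009
20 log₁₀(0.98009) = -0.175 dB

-0.17 dB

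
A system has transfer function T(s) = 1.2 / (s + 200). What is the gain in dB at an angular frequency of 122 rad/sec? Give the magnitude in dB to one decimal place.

|j122 + 200| = √(122² + 200²) = 234.3
|T(j122)| = 1.2 / 234.3 = 0.0051222
20 log₁₀(0.0051222) = -45.81 dB

-45.8 dB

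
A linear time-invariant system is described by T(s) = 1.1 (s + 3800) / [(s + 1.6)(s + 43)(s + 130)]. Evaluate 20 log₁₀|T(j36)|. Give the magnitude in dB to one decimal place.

|j36 + 3800| = √(36² + 3800²) = 3800
|j36 + 1.6| = √(36² + 1.6²) = 36.04
|j36 + 43| = √(36² + 43²) = 56.08
|j36 + 130| = √(36² + 130²) = 134.9
|T(j36)| = 1.1 × 3800 / (36.04 × 56.08 × 134.9) = 0.015334
20 log₁₀(0.015334) = -36.29 dB

-36.3 dB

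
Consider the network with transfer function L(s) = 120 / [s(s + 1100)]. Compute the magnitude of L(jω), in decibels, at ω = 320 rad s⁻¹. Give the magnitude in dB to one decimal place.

|j320 + 1100| = √(320² + 1100²) = 1146
|j320| = 320
|L(j320)| = 120 / (1146 × 320) = 0.00032734
20 log₁₀(0.00032734) = -69.70 dB

-69.7 dB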